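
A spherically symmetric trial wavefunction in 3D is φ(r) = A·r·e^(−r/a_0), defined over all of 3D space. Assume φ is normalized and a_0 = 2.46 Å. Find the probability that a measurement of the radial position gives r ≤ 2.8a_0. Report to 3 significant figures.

P ≈ 0.658

Integrate the radial probability density 4πr²|φ|² over r ≤ 2.8a_0.
The full normalization integral is A²·[3·π·a_0^5] = 1, fixing A².
Substituting u = r/a_0, A², 4π and the length scale all cancel in the ratio: P = ∫_{0}^{2.8} u^4·e^(-2·u) du / ∫_{0}^{∞} u^4·e^(-2·u) du.
Using ∫ u^4·e^(-2·u) du = -(u^4/2 + u^3 + 3·u^2/2 + 3·u/2 + 3/4)·e^(-2·u), the numerator is ≈ 0.49339 and the denominator is 3/4.
This evaluates to P = 0.6578.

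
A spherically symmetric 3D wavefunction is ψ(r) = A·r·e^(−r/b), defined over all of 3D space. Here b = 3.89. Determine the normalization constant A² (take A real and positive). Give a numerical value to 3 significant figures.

A^2 ≈ 0.000119

Normalization requires ∫|ψ|² 4πr² dr = 1, integrated from 0 to ∞.
The angular integral contributes 4π, leaving ∫₀^∞ r²|ψ|² dr.
The integral (without the A² prefactor) comes out to 3·π·b^5.
Substituting b = 3.89 gives A² = 0.0001191, so A = 0.01091.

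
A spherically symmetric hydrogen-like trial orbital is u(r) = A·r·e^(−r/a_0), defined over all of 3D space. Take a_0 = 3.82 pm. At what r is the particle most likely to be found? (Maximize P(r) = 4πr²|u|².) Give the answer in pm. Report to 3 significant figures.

Set d/dr [P(r) = 4πr²|u|²] = 0 and solve for r > 0.
This gives r = 2·a_0.
With a_0 = 3.82, the most probable radial distance is 7.640 pm.

r ≈ 7.64 pm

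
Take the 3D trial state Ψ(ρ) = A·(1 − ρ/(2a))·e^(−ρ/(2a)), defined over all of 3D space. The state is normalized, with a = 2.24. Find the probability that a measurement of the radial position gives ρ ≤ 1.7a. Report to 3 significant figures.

P ≈ 0.0521

P = ∫ |Ψ|² 4πρ² dρ over ρ ≤ 1.7a.
Normalization gives A² = 1/(8·π·a^3).
Substituting u = ρ/a, A², 4π and the length scale all cancel in the ratio: P = ∫_{0}^{1.7} u^2·(1 - u/2)^2·e^(-u) du / ∫_{0}^{∞} u^2·(1 - u/2)^2·e^(-u) du.
An antiderivative of u^2·(1 - u/2)^2·e^(-u) is -(u^4/4 + u^2 + 2·u + 2)·e^(-u); evaluating from 0 to 1.7 gives ≈ 0.10411, while the full integral is 2.
The region integral divided by the full integral gives P = 0.05205.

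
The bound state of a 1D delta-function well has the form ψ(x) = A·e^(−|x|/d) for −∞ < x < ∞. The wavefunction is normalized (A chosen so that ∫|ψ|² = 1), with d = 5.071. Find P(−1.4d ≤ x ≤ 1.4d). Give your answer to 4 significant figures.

The probability is P = ∫ |ψ|² dx over [−1.4d, 1.4d].
Since A² = 1/(d), this is the region integral divided by the full normalization integral.
Both integrals are even about x = 0, so only the x ≥ 0 halves are needed (the factors of 2 cancel). Substituting u = x/d, A² and the length scale cancel in the ratio: P = ∫_{0}^{1.4} e^(-2·u) du / ∫_{0}^{∞} e^(-2·u) du.
An antiderivative of e^(-2·u) is -e^(-2·u)/2; evaluating from 0 to 1.4 gives 1/2 - e^(-14/5)/2, while the full integral is 1/2.
Evaluating gives P = 0.93919.

P ≈ 0.9392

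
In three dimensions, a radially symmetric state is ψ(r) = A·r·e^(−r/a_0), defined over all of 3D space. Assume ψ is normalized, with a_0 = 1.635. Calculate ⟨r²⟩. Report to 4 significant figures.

The expectation value is the |ψ|²-weighted average of r^2: ∫ r^2|ψ|² 4πr² dr.
The ratio of the moment integral to the normalization integral gives ⟨r²⟩ = 15·a_0^2/2.
Putting a_0 = 1.635 gives 20.049.

⟨r^2⟩ ≈ 20.05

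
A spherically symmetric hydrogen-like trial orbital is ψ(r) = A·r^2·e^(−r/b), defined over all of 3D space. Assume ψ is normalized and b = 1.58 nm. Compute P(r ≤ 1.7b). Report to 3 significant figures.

P ≈ 0.0579

P = ∫ |ψ|² 4πr² dr over r ≤ 1.7b.
A² is fixed by ∫₀^∞ 4πr²|ψ|² dr = 1, i.e. A² = (45·π·b^7/2)^(−1).
Substituting u = r/b, A², 4π and the length scale all cancel in the ratio: P = ∫_{0}^{1.7} u^6·e^(-2·u) du / ∫_{0}^{∞} u^6·e^(-2·u) du.
An antiderivative of u^6·e^(-2·u) is -(4·u^6 + 12·u^5 + 30·u^4 + 60·u^3 + 90·u^2 + 90·u + 45)·e^(-2·u)/8; evaluating from 0 to 1.7 gives ≈ 0.32542, while the full integral is 45/8.
The region integral divided by the full integral gives P = 0.05785.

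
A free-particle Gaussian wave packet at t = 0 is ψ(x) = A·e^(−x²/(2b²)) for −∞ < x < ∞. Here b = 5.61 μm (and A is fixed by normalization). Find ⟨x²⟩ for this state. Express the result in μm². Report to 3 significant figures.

⟨x^2⟩ ≈ 15.7 μm^2

By definition ⟨x²⟩ = ∫ x^2 |ψ(x)|² dx.
The ratio of the moment integral to the normalization integral gives ⟨x²⟩ = b^2/2.
With b = 5.61, ⟨x^2⟩ = 15.74.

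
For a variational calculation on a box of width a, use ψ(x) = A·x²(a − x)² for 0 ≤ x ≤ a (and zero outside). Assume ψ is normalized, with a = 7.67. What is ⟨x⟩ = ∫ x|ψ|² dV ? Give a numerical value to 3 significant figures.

⟨x⟩ = ∫ x |ψ|² dx over the full domain.
Evaluating both integrals, ⟨x⟩ = a/2.
With a = 7.67, ⟨x⟩ = 3.835.

⟨x⟩ ≈ 3.84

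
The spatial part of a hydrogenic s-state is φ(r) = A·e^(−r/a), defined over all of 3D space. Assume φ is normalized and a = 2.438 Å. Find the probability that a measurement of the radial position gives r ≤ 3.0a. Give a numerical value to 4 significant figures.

Integrate the radial probability density 4πr²|φ|² over r ≤ 3.0a.
A² is fixed by ∫₀^∞ 4πr²|φ|² dr = 1, i.e. A² = (π·a^3)^(−1).
Substituting u = r/a, A², 4π and the length scale all cancel in the ratio: P = ∫_{0}^{3.0} u^2·e^(-2·u) du / ∫_{0}^{∞} u^2·e^(-2·u) du.
An antiderivative of u^2·e^(-2·u) is -(2·u^2 + 2·u + 1)·e^(-2·u)/4; evaluating from 0 to 3.0 gives 1/4 - 25·e^(-6)/4, while the full integral is 1/4.
Taking the ratio yields P = 0.93803.

P ≈ 0.9380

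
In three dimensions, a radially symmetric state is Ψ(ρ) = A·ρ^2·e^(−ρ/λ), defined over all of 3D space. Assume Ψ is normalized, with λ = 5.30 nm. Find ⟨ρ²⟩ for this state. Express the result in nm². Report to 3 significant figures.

⟨ρ^2⟩ ≈ 393 nm^2

⟨ρ²⟩ = ∫ ρ^2 |Ψ|² 4πρ² dρ over the full domain.
The ratio of the moment integral to the normalization integral gives ⟨ρ²⟩ = 14·λ^2.
With λ = 5.30, ⟨ρ^2⟩ = 393.3.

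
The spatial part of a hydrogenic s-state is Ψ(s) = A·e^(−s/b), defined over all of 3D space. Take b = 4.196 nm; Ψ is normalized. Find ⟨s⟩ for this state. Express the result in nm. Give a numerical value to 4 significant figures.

⟨s⟩ ≈ 6.294 nm

⟨s⟩ = ∫ s |Ψ|² 4πs² ds over the full domain.
Recall ∫₀^∞ s^m e^(−s/β) ds = m!·β^(m+1), since the A² factors cancel between numerator and denominator, ⟨s⟩ = 3·b/2.
With b = 4.196, ⟨s⟩ = 6.2940.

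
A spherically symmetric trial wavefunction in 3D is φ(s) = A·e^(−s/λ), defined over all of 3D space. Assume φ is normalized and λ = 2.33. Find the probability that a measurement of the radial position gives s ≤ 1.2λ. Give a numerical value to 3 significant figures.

With dV = 4πs²ds, the probability is ∫|φ|² dV over s ≤ 1.2λ.
Normalization gives A² = 1/(π·λ^3).
In terms of u = s/λ (A², 4π and the length scale all cancel between numerator and denominator), P = [∫_{0}^{1.2} u^2·e^(-2·u) du] / [∫_{0}^{∞} u^2·e^(-2·u) du].
Using ∫ u^2·e^(-2·u) du = -(2·u^2 + 2·u + 1)·e^(-2·u)/4, the numerator is 1/4 - 157·e^(-12/5)/100 and the denominator is 1/4.
Taking the ratio yields P = 0.4303.

P ≈ 0.430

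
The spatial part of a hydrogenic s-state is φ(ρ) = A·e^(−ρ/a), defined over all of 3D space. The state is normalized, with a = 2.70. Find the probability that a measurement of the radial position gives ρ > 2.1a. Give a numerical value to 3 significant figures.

P ≈ 0.210

Integrate the radial probability density 4πρ²|φ|² over ρ > 2.1a.
Normalization gives A² = 1/(π·a^3).
Let u = ρ/a; then A², 4π and the length scale all cancel, so P = ∫_{2.1}^{∞} u^2·e^(-2·u) du ÷ ∫_{0}^{∞} u^2·e^(-2·u) du.
Using ∫ u^2·e^(-2·u) du = -(2·u^2 + 2·u + 1)·e^(-2·u)/4, the numerator is 701·e^(-21/5)/200 and the denominator is 1/4.
The region integral divided by the full integral gives P = 0.2102.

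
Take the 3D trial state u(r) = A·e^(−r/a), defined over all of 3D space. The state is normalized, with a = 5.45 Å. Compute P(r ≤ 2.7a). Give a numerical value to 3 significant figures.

P ≈ 0.905

Integrate the radial probability density 4πr²|u|² over r ≤ 2.7a.
Normalization gives A² = 1/(π·a^3).
In terms of t = r/a (A², 4π and the length scale all cancel between numerator and denominator), P = [∫_{0}^{2.7} t^2·e^(-2·t) dt] / [∫_{0}^{∞} t^2·e^(-2·t) dt].
With ∫ t^2·e^(-2·t) dt = -(2·t^2 + 2·t + 1)·e^(-2·t)/4 + C, the region integral is 1/4 - 1049·e^(-27/5)/200 and the full one is 1/4.
The region integral divided by the full integral gives P = 0.9052.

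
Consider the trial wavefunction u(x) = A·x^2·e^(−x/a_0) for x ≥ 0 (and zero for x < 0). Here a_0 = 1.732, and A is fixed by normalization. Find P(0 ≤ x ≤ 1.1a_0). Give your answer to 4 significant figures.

The probability is P = ∫ |u|² dx over [0, 1.1a_0].
With A² fixed by ∫|u|² = 1, i.e. A² = (3·a_0^5/4)^(−1), substitute and integrate.
Let t = x/a_0; then A² and the length scale cancel, so P = ∫_{0}^{1.1} t^4·e^(-2·t) dt ÷ ∫_{0}^{∞} t^4·e^(-2·t) dt.
With ∫ t^4·e^(-2·t) dt = -(t^4/2 + t^3 + 3·t^2/2 + 3·t/2 + 3/4)·e^(-2·t) + C, the region integral is ≈ 0.0543722 and the full one is 3/4.
This works out to P = 0.072496.

P ≈ 0.07250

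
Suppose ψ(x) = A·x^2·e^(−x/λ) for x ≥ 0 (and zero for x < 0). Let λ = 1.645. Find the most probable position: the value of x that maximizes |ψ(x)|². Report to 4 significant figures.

The maximum of |ψ(x)|² occurs where its derivative vanishes.
This gives x = 2·λ.
With λ = 1.645, the most probable position is 3.2900.

x ≈ 3.290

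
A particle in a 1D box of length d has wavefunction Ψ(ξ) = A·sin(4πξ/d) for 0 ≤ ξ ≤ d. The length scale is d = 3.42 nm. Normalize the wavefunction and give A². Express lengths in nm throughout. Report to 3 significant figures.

The normalization condition is ∫|Ψ|² dξ = 1 from 0 to d.
The integral (without the A² prefactor) comes out to d/2.
So A² = (d/2)^(−1).
With d = 3.42: A² = 0.5848 and A = 0.7647.

A^2 ≈ 0.585 nm^(-1)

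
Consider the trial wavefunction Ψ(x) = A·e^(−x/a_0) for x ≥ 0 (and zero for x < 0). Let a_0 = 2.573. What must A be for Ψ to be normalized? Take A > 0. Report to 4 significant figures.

The normalization condition is ∫|Ψ|² dx = 1 from 0 to ∞.
With Ψ = A·e^(−x/a_0), the integral evaluates to A²·[a_0/2].
Hence A² = 1/[a_0/2].
Substituting a_0 = 2.573 gives A² = 0.77730, so A = 0.88165.

A ≈ 0.8816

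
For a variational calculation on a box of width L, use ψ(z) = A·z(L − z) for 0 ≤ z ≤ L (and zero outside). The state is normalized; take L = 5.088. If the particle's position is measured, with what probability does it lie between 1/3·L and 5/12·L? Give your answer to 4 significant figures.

P ≈ 0.1367

The probability is P = ∫ |ψ|² dz over [1/3·L, 5/12·L].
The normalization integral ∫|ψ|²dz over the whole domain equals L^5/30·A², and A² cancels in the ratio.
In terms of u = z/L (A² and the length scale cancel between numerator and denominator), P = [∫_{1/3}^{5/12} u^2·(1 - u)^2 du] / [∫_{0}^{1} u^2·(1 - u)^2 du].
An antiderivative of u^2·(1 - u)^2 is u^3·(6·u^2 - 15·u + 10)/30; evaluating from 1/3 to 5/12 gives ≈ 0.00455810, while the full integral is 1/30.
Taking the ratio, P = 0.13674.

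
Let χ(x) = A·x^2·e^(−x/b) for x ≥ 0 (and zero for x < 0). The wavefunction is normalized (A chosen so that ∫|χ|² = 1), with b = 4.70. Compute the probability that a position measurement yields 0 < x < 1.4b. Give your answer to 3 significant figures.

P ≈ 0.152

P = ∫_{0}^{1.4b} |χ(x)|² dx.
With A² fixed by ∫|χ|² = 1, i.e. A² = (3·b^5/4)^(−1), substitute and integrate.
Let u = x/b; then A² and the length scale cancel, so P = ∫_{0}^{1.4} u^4·e^(-2·u) du ÷ ∫_{0}^{∞} u^4·e^(-2·u) du.
With ∫ u^4·e^(-2·u) du = -(u^4/2 + u^3 + 3·u^2/2 + 3·u/2 + 3/4)·e^(-2·u) + C, the region integral is ≈ 0.11424 and the full one is 3/4.
Taking the ratio, P = 0.1523.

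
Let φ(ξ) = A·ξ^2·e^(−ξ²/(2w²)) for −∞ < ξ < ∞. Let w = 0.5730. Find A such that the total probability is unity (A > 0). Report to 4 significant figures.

The normalization condition is ∫|φ|² dξ = 1 from −∞ to ∞.
∫|φ|² dξ = A²·(3·√(π)·w^5/4).
So A² = (3·√(π)·w^5/4)^(−1).
Plugging in w = 0.5730 yields A = 3.4898.

A ≈ 3.490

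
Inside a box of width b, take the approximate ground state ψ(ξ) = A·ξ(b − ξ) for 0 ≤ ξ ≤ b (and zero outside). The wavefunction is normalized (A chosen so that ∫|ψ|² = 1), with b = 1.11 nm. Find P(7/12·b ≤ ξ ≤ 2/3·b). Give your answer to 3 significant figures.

P ≈ 0.137

The probability is P = ∫ |ψ|² dξ over [7/12·b, 2/3·b].
Since A² = 1/(b^5/30), this is the region integral divided by the full normalization integral.
Let u = ξ/b; then A² and the length scale cancel, so P = ∫_{7/12}^{2/3} u^2·(1 - u)^2 du ÷ ∫_{0}^{1} u^2·(1 - u)^2 du.
An antiderivative of u^2·(1 - u)^2 is u^3·(6·u^2 - 15·u + 10)/30; evaluating from 7/12 to 2/3 gives ≈ 0.0045581, while the full integral is 1/30.
The result is P = 0.1367.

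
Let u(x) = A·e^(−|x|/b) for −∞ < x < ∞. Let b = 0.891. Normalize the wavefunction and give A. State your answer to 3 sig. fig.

We need A² ∫|f|² dx = 1, taking the integral from −∞ to ∞.
With ∫₀^∞ x^0 e^(−αx) dx = 0!/α^1, with u = A·e^(−|x|/b), the integral evaluates to A²·[b].
Setting this equal to 1 gives A² = 1/(b).
Substituting b = 0.891 gives A² = 1.122, so A = 1.059.

A ≈ 1.06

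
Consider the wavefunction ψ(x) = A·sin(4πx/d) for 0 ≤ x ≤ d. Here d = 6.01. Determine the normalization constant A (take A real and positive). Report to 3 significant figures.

A ≈ 0.577

We need A² ∫|f|² dx = 1, taking the integral from 0 to d.
Carrying out the integral gives A² · d/2.
Hence A² = 1/[d/2].
Substituting d = 6.01 gives A² = 0.3328, so A = 0.5769.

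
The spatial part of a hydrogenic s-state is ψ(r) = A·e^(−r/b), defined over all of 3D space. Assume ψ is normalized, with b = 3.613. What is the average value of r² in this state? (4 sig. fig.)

⟨r^2⟩ ≈ 39.16

The expectation value is the |ψ|²-weighted average of r^2: ∫ r^2|ψ|² 4πr² dr.
Evaluating both integrals, ⟨r²⟩ = 3·b^2.
Putting b = 3.613 gives 39.161.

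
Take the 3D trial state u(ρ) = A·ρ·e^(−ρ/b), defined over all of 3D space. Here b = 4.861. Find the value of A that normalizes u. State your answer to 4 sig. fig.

A ≈ 0.006252

Normalization requires ∫|u|² 4πρ² dρ = 1, integrated from 0 to ∞.
(Spherical symmetry: dV = 4πρ² dρ.)
The integral (without the A² prefactor) comes out to 3·π·b^5.
Setting this equal to 1 gives A² = 1/(3·π·b^5).
With b = 4.861: A² = 0.000039093 and A = 0.0062525.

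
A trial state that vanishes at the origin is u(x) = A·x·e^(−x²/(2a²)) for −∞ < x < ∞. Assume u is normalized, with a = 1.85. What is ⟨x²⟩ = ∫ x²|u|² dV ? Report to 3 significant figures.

By definition ⟨x²⟩ = ∫ x^2 |u(x)|² dx.
The ratio of the moment integral to the normalization integral gives ⟨x²⟩ = 3·a^2/2.
With a = 1.85, ⟨x^2⟩ = 5.134.

⟨x^2⟩ ≈ 5.13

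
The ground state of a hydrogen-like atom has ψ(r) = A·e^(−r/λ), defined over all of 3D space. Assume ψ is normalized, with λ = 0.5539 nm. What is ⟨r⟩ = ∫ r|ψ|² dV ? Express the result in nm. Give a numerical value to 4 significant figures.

⟨r⟩ ≈ 0.8309 nm

⟨r⟩ = ∫ r |ψ|² 4πr² dr over the full domain.
The ratio of the moment integral to the normalization integral gives ⟨r⟩ = 3·λ/2.
With λ = 0.5539, ⟨r⟩ = 0.83085.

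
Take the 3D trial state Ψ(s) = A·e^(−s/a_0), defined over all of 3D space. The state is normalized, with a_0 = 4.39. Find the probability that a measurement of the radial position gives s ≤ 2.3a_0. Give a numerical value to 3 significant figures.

P ≈ 0.837

P = ∫ |Ψ|² 4πs² ds over s ≤ 2.3a_0.
Normalization gives A² = 1/(π·a_0^3).
In terms of u = s/a_0 (A², 4π and the length scale all cancel between numerator and denominator), P = [∫_{0}^{2.3} u^2·e^(-2·u) du] / [∫_{0}^{∞} u^2·e^(-2·u) du].
An antiderivative of u^2·e^(-2·u) is -(2·u^2 + 2·u + 1)·e^(-2·u)/4; evaluating from 0 to 2.3 gives 1/4 - 809·e^(-23/5)/200, while the full integral is 1/4.
Taking the ratio yields P = 0.8374.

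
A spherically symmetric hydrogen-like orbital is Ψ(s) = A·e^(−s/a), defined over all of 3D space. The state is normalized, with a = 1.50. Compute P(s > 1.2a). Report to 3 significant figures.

P ≈ 0.570

P = ∫ |Ψ|² 4πs² ds over s > 1.2a.
The full normalization integral is A²·[π·a^3] = 1, fixing A².
Substituting u = s/a, A², 4π and the length scale all cancel in the ratio: P = ∫_{1.2}^{∞} u^2·e^(-2·u) du / ∫_{0}^{∞} u^2·e^(-2·u) du.
With ∫ u^2·e^(-2·u) du = -(2·u^2 + 2·u + 1)·e^(-2·u)/4 + C, the region integral is 157·e^(-12/5)/100 and the full one is 1/4.
Taking the ratio yields P = 0.5697.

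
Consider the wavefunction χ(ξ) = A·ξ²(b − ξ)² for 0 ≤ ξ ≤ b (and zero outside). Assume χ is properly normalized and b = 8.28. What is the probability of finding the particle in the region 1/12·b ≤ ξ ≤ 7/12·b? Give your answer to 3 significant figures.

P ≈ 0.697

P = ∫_{1/12·b}^{7/12·b} |χ(ξ)|² dξ.
Since A² = 1/(b^9/630), this is the region integral divided by the full normalization integral.
Substituting u = ξ/b, A² and the length scale cancel in the ratio: P = ∫_{1/12}^{7/12} u^4·(1 - u)^4 du / ∫_{0}^{1} u^4·(1 - u)^4 du.
With ∫ u^4·(1 - u)^4 du = u^5·(70·u^4 - 315·u^3 + 540·u^2 - 420·u + 126)/630 + C, the region integral is ≈ 0.0011068 and the full one is 1/630.
Evaluating gives P = 0.6973.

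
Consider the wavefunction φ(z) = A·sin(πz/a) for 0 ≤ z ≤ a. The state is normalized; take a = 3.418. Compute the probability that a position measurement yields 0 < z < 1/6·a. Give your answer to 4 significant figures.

P ≈ 0.02883

The probability is P = ∫ |φ|² dz over [0, 1/6·a].
Since A² = 1/(a/2), this is the region integral divided by the full normalization integral.
Substituting u = z/a, A² and the length scale cancel in the ratio: P = ∫_{0}^{1/6} sin(π·u)^2 du / ∫_{0}^{1} sin(π·u)^2 du.
With ∫ sin(π·u)^2 du = u/2 - sin(2·π·u)/(4·π) + C, the region integral is -√(3)/(8·π) + 1/12 and the full one is 1/2.
The result is P = (-√(3)/4 + π/6)/π.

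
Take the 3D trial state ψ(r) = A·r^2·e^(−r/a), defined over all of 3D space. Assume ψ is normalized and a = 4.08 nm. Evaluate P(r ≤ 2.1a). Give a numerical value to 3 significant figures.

Integrate the radial probability density 4πr²|ψ|² over r ≤ 2.1a.
The full normalization integral is A²·[45·π·a^7/2] = 1, fixing A².
Let u = r/a; then A², 4π and the length scale all cancel, so P = ∫_{0}^{2.1} u^6·e^(-2·u) du ÷ ∫_{0}^{∞} u^6·e^(-2·u) du.
An antiderivative of u^6·e^(-2·u) is -(4·u^6 + 12·u^5 + 30·u^4 + 60·u^3 + 90·u^2 + 90·u + 45)·e^(-2·u)/8; evaluating from 0 to 2.1 gives ≈ 0.74552, while the full integral is 45/8.
Taking the ratio yields P = 0.1325.

P ≈ 0.133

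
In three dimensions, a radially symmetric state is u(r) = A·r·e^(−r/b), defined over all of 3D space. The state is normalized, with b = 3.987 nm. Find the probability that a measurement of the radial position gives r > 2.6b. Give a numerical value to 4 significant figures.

P ≈ 0.4061

Integrate the radial probability density 4πr²|u|² over r > 2.6b.
The full normalization integral is A²·[3·π·b^5] = 1, fixing A².
Substituting t = r/b, A², 4π and the length scale all cancel in the ratio: P = ∫_{2.6}^{∞} t^4·e^(-2·t) dt / ∫_{0}^{∞} t^4·e^(-2·t) dt.
An antiderivative of t^4·e^(-2·t) is -(t^4/2 + t^3 + 3·t^2/2 + 3·t/2 + 3/4)·e^(-2·t); evaluating from 2.6 to ∞ gives ≈ 0.304596, while the full integral is 3/4.
Taking the ratio yields P = 0.40613.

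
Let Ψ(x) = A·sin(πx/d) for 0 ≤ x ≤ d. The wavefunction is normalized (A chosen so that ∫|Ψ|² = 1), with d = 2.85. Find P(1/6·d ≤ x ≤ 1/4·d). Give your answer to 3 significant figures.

P = ∫_{1/6·d}^{1/4·d} |Ψ(x)|² dx.
Since A² = 1/(d/2), this is the region integral divided by the full normalization integral.
Let u = x/d; then A² and the length scale cancel, so P = ∫_{1/6}^{1/4} sin(π·u)^2 du ÷ ∫_{0}^{1} sin(π·u)^2 du.
An antiderivative of sin(π·u)^2 is u/2 - sin(2·π·u)/(4·π); evaluating from 1/6 to 1/4 gives -1/(4·π) + 1/24 + √(3)/(8·π), while the full integral is 1/2.
This works out to P = (-6 + π + 3·√(3))/(12·π).

P ≈ 0.0620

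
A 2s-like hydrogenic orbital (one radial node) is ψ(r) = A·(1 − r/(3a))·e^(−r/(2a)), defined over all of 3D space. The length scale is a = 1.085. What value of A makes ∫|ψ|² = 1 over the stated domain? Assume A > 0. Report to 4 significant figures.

The normalization condition is ∫|ψ|² 4πr² dr = 1 from 0 to ∞.
In 3D with spherical symmetry the volume element is 4πr² dr.
With ψ = A·(1 − r/(3a))·e^(−r/(2a)), the integral evaluates to A²·[8·π·a^3/3].
Substituting a = 1.085 gives A² = 0.093453, so A = 0.30570.

A ≈ 0.3057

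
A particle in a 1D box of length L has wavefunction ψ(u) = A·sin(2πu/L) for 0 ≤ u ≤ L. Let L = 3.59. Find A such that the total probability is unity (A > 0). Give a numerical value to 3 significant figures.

Require ∫ |ψ|² du = 1 over the whole domain.
Using sin²θ = (1 − cos 2θ)/2, with ψ = A·sin(2πu/L), the integral evaluates to A²·[L/2].
Setting this equal to 1 gives A² = 1/(L/2).
Substituting L = 3.59 gives A² = 0.5571, so A = 0.7464.

A ≈ 0.746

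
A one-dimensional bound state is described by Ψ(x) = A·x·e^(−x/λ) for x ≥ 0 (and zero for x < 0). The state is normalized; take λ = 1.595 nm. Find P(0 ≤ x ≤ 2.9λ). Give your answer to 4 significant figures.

P ≈ 0.9285

|Ψ|² is the probability density, so P = ∫_{0}^{2.9λ} |Ψ|² dx.
With A² fixed by ∫|Ψ|² = 1, i.e. A² = (λ^3/4)^(−1), substitute and integrate.
Let u = x/λ; then A² and the length scale cancel, so P = ∫_{0}^{2.9} u^2·e^(-2·u) du ÷ ∫_{0}^{∞} u^2·e^(-2·u) du.
An antiderivative of u^2·e^(-2·u) is -(2·u^2 + 2·u + 1)·e^(-2·u)/4; evaluating from 0 to 2.9 gives 1/4 - 1181·e^(-29/5)/200, while the full integral is 1/4.
Taking the ratio, P = 0.92849.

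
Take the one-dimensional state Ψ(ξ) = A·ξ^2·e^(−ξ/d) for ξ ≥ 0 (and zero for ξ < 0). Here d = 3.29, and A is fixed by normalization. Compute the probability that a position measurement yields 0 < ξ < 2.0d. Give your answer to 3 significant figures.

|Ψ|² is the probability density, so P = ∫_{0}^{2.0d} |Ψ|² dξ.
With A² fixed by ∫|Ψ|² = 1, i.e. A² = (3·d^5/4)^(−1), substitute and integrate.
In terms of u = ξ/d (A² and the length scale cancel between numerator and denominator), P = [∫_{0}^{2.0} u^4·e^(-2·u) du] / [∫_{0}^{∞} u^4·e^(-2·u) du].
An antiderivative of u^4·e^(-2·u) is -(u^4/2 + u^3 + 3·u^2/2 + 3·u/2 + 3/4)·e^(-2·u); evaluating from 0 to 2.0 gives 3/4 - 103·e^(-4)/4, while the full integral is 3/4.
The result is P = 0.3712.

P ≈ 0.371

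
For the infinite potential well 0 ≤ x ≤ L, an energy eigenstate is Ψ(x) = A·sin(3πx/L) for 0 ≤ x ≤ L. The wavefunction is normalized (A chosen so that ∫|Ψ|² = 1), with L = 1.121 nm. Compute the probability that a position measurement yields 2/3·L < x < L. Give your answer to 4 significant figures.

The probability is P = ∫ |Ψ|² dx over [2/3·L, L].
With A² fixed by ∫|Ψ|² = 1, i.e. A² = (L/2)^(−1), substitute and integrate.
In terms of u = x/L (A² and the length scale cancel between numerator and denominator), P = [∫_{2/3}^{1} sin(3·π·u)^2 du] / [∫_{0}^{1} sin(3·π·u)^2 du].
An antiderivative of sin(3·π·u)^2 is u/2 - sin(6·π·u)/(12·π); evaluating from 2/3 to 1 gives 1/6, while the full integral is 1/2.
Evaluating gives P = 1/3.

P ≈ 0.3333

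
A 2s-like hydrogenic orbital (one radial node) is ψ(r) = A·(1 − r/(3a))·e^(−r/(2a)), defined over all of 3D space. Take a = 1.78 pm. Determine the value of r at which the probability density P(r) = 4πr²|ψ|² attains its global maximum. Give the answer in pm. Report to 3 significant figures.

r ≈ 1.78 pm

Differentiate P(r) = 4πr²|ψ|² with respect to r and set to zero.
Solving yields r = a.
With a = 1.78, the most probable radial distance is 1.780 pm.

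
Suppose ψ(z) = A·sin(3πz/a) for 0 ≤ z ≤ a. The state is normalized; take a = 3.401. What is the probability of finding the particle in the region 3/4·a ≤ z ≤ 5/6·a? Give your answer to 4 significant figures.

|ψ|² is the probability density, so P = ∫_{3/4·a}^{5/6·a} |ψ|² dz.
The normalization integral ∫|ψ|²dz over the whole domain equals a/2·A², and A² cancels in the ratio.
Let u = z/a; then A² and the length scale cancel, so P = ∫_{3/4}^{5/6} sin(3·π·u)^2 du ÷ ∫_{0}^{1} sin(3·π·u)^2 du.
An antiderivative of sin(3·π·u)^2 is u/2 - sin(6·π·u)/(12·π); evaluating from 3/4 to 5/6 gives 1/(12·π) + 1/24, while the full integral is 1/2.
Taking the ratio, P = (2 + π)/(12·π).

P ≈ 0.1364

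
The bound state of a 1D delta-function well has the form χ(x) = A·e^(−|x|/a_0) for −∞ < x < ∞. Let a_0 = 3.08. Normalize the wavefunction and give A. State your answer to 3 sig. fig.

Require ∫ |χ|² dx = 1 over the whole domain.
Using ∫₀^∞ xⁿ e^(−αx) dx = n!/αⁿ⁺¹, the integral (without the A² prefactor) comes out to a_0.
With a_0 = 3.08: A² = 0.3247 and A = 0.5698.

A ≈ 0.570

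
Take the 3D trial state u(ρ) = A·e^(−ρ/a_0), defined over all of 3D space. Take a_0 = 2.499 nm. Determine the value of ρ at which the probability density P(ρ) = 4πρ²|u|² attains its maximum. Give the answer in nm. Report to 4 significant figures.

ρ ≈ 2.499 nm

The maximum of P(ρ) = 4πρ²|u|² occurs where its derivative vanishes.
This gives ρ = a_0.
With a_0 = 2.499, the most probable radial distance is 2.4990 nm.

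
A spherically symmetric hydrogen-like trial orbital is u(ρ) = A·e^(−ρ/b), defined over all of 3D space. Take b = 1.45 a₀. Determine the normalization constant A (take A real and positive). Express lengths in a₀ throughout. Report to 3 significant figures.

A ≈ 0.323 a₀^(-3/2)

Require ∫ |u|² 4πρ² dρ = 1 over the whole domain.
In 3D with spherical symmetry the volume element is 4πρ² dρ.
Recall ∫₀^∞ ρ^m e^(−ρ/β) dρ = m!·β^(m+1), with u = A·e^(−ρ/b), the integral evaluates to A²·[π·b^3].
So A² = (π·b^3)^(−1).
With b = 1.45: A² = 0.1044 and A = 0.3231.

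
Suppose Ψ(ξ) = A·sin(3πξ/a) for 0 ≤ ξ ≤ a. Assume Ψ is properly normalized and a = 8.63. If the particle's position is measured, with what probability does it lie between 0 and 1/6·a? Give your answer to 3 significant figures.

P = ∫_{0}^{1/6·a} |Ψ(ξ)|² dξ.
With A² fixed by ∫|Ψ|² = 1, i.e. A² = (a/2)^(−1), substitute and integrate.
Let u = ξ/a; then A² and the length scale cancel, so P = ∫_{0}^{1/6} sin(3·π·u)^2 du ÷ ∫_{0}^{1} sin(3·π·u)^2 du.
Using ∫ sin(3·π·u)^2 du = u/2 - sin(6·π·u)/(12·π), the numerator is 1/12 and the denominator is 1/2.
The result is P = 1/6.

P ≈ 0.167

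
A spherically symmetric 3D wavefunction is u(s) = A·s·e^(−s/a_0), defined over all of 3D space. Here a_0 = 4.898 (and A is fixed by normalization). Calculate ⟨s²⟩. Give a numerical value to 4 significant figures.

⟨s²⟩ = ∫ s^2 |u|² 4πs² ds over the full domain.
Since the A² factors cancel between numerator and denominator, ⟨s²⟩ = 15·a_0^2/2.
Putting a_0 = 4.898 gives 179.93.

⟨s^2⟩ ≈ 179.9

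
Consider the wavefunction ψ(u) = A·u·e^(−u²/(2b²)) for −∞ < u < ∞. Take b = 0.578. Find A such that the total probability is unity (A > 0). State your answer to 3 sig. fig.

We need A² ∫|f|² du = 1, taking the integral from −∞ to ∞.
With ψ = A·u·e^(−u²/(2b²)), the integral evaluates to A²·[√(π)·b^3/2].
So A² = (√(π)·b^3/2)^(−1).
Substituting b = 0.578 gives A² = 5.843, so A = 2.417.

A ≈ 2.42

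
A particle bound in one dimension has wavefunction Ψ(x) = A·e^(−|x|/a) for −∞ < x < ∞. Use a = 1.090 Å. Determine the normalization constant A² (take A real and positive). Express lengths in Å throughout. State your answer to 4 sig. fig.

A^2 ≈ 0.9174 Å^(-1)

We need A² ∫|f|² dx = 1, taking the integral from −∞ to ∞.
The integral (without the A² prefactor) comes out to a.
So A² = (a)^(−1).
With a = 1.090: A² = 0.91743 and A = 0.95783.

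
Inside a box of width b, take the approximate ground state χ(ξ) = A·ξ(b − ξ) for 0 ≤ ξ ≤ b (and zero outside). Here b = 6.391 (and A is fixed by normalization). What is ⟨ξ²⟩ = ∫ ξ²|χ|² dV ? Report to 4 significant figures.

The expectation value is the |χ|²-weighted average of ξ^2: ∫ ξ^2|χ|² dξ.
Since the A² factors cancel between numerator and denominator, ⟨ξ²⟩ = 2·b^2/7.
With b = 6.391, ⟨ξ^2⟩ = 11.670.

⟨ξ^2⟩ ≈ 11.67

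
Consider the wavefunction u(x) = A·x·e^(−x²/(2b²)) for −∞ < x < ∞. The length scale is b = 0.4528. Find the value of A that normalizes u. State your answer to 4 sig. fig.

The normalization condition is ∫|u|² dx = 1 from −∞ to ∞.
∫|u|² dx = A²·(√(π)·b^3/2).
Substituting b = 0.4528 gives A² = 12.154, so A = 3.4863.

A ≈ 3.486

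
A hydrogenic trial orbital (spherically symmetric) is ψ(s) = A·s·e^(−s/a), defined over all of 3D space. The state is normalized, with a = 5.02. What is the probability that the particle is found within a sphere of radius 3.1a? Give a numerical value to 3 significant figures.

With dV = 4πs²ds, the probability is ∫|ψ|² dV over s ≤ 3.1a.
Normalization gives A² = 1/(3·π·a^5).
In terms of u = s/a (A², 4π and the length scale all cancel between numerator and denominator), P = [∫_{0}^{3.1} u^4·e^(-2·u) du] / [∫_{0}^{∞} u^4·e^(-2·u) du].
With ∫ u^4·e^(-2·u) du = -(u^4/2 + u^3 + 3·u^2/2 + 3·u/2 + 3/4)·e^(-2·u) + C, the region integral is ≈ 0.55562 and the full one is 3/4.
Taking the ratio yields P = 0.7408.

P ≈ 0.741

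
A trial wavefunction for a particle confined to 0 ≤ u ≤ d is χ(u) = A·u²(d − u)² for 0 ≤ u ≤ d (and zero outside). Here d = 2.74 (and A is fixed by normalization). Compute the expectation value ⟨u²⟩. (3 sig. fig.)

The expectation value is the |χ|²-weighted average of u^2: ∫ u^2|χ|² du.
Expanding the polynomial and integrating term by term, the ratio of the moment integral to the normalization integral gives ⟨u²⟩ = 3·d^2/11.
Putting d = 2.74 gives 2.048.

⟨u^2⟩ ≈ 2.05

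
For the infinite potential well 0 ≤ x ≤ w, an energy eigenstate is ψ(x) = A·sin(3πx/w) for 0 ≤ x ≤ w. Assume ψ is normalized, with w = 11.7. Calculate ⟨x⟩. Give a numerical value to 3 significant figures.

⟨x⟩ ≈ 5.85

⟨x⟩ = ∫ x |ψ|² dx over the full domain.
With ∫₀^w sin²(nπx/w) dx = w/2, evaluating both integrals, ⟨x⟩ = w/2.
Putting w = 11.7 gives 5.850.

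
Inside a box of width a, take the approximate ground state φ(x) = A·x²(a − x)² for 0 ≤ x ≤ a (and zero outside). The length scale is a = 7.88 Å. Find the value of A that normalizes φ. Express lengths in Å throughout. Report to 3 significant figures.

A ≈ 0.00232 Å^(-9/2)

We need A² ∫|f|² dx = 1, taking the integral from 0 to a.
Expanding the polynomial and integrating term by term, carrying out the integral gives A² · a^9/630.
So A² = (a^9/630)^(−1).
With a = 7.88: A² = 0.000005378 and A = 0.002319.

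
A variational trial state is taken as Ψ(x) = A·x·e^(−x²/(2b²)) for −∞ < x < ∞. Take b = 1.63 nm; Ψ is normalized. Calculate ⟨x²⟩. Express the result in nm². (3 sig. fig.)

⟨x²⟩ = ∫ x^2 |Ψ|² dx over the full domain.
With ∫_{−∞}^{∞} x^(2m) e^(−αx²) dx = (2m−1)!!·√π / (2^m α^(m+1/2)), evaluating both integrals, ⟨x²⟩ = 3·b^2/2.
With b = 1.63, ⟨x^2⟩ = 3.985.

⟨x^2⟩ ≈ 3.99 nm^2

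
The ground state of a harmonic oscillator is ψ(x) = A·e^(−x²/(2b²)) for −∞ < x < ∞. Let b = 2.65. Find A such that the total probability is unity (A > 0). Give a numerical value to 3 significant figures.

A ≈ 0.461

The normalization condition is ∫|ψ|² dx = 1 from −∞ to ∞.
With ψ = A·e^(−x²/(2b²)), the integral evaluates to A²·[√(π)·b].
Substituting b = 2.65 gives A² = 0.2129, so A = 0.4614.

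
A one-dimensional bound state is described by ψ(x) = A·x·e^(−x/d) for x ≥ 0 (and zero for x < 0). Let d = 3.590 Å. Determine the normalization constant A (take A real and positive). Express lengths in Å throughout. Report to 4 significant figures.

A ≈ 0.2940 Å^(-3/2)

We need A² ∫|f|² dx = 1, taking the integral from 0 to ∞.
The integral (without the A² prefactor) comes out to d^3/4.
Plugging in d = 3.590 yields A = 0.29403.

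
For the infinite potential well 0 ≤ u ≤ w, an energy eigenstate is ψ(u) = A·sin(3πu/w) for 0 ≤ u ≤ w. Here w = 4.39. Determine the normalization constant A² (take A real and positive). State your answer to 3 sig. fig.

A^2 ≈ 0.456

Normalization requires ∫|ψ|² du = 1, integrated from 0 to w.
Using sin²θ = (1 − cos 2θ)/2, carrying out the integral gives A² · w/2.
Setting this equal to 1 gives A² = 1/(w/2).
Substituting w = 4.39 gives A² = 0.4556, so A = 0.6750.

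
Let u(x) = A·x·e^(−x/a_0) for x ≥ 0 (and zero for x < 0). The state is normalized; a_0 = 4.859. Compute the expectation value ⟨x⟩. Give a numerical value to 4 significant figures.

⟨x⟩ ≈ 7.289

⟨x⟩ = ∫ x |u|² dx over the full domain.
Since the A² factors cancel between numerator and denominator, ⟨x⟩ = 3·a_0/2.
Putting a_0 = 4.859 gives 7.2885.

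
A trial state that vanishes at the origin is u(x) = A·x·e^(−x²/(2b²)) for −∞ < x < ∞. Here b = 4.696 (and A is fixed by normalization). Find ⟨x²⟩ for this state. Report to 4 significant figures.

By definition ⟨x²⟩ = ∫ x^2 |u(x)|² dx.
Using the Gaussian integral ∫_{−∞}^{∞} e^(−αx²) dx = √(π/α), since the A² factors cancel between numerator and denominator, ⟨x²⟩ = 3·b^2/2.
Putting b = 4.696 gives 33.079.

⟨x^2⟩ ≈ 33.08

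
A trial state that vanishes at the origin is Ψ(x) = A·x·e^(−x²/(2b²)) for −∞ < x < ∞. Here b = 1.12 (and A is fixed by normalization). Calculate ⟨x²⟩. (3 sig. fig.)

By definition ⟨x²⟩ = ∫ x^2 |Ψ(x)|² dx.
Since the A² factors cancel between numerator and denominator, ⟨x²⟩ = 3·b^2/2.
With b = 1.12, ⟨x^2⟩ = 1.882.

⟨x^2⟩ ≈ 1.88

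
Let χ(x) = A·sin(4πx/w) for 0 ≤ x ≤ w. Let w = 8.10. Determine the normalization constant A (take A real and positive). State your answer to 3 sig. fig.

The normalization condition is ∫|χ|² dx = 1 from 0 to w.
With ∫₀^w sin²(nπx/w) dx = w/2, with χ = A·sin(4πx/w), the integral evaluates to A²·[w/2].
So A² = (w/2)^(−1).
With w = 8.10: A² = 0.2469 and A = 0.4969.

A ≈ 0.497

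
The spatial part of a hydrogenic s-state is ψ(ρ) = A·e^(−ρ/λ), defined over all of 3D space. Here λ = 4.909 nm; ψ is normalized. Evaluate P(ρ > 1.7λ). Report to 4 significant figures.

P ≈ 0.3397

With dV = 4πρ²dρ, the probability is ∫|ψ|² dV over ρ > 1.7λ.
A² is fixed by ∫₀^∞ 4πρ²|ψ|² dρ = 1, i.e. A² = (π·λ^3)^(−1).
Substituting u = ρ/λ, A², 4π and the length scale all cancel in the ratio: P = ∫_{1.7}^{∞} u^2·e^(-2·u) du / ∫_{0}^{∞} u^2·e^(-2·u) du.
An antiderivative of u^2·e^(-2·u) is -(2·u^2 + 2·u + 1)·e^(-2·u)/4; evaluating from 1.7 to ∞ gives 509·e^(-17/5)/200, while the full integral is 1/4.
Taking the ratio yields P = 0.33974.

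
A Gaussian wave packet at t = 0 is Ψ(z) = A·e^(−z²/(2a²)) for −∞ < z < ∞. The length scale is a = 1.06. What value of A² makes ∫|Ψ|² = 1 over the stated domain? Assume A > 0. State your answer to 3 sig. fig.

Normalization requires ∫|Ψ|² dz = 1, integrated from −∞ to ∞.
Carrying out the integral gives A² · √(π)·a.
Setting this equal to 1 gives A² = 1/(√(π)·a).
Plugging in a = 1.06 yields A = 0.7296.

A^2 ≈ 0.532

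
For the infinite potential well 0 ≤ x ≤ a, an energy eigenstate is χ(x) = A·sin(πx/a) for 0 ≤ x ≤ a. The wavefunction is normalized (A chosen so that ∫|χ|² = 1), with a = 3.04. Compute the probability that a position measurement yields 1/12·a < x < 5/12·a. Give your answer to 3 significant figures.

P ≈ 0.333

The probability is P = ∫ |χ|² dx over [1/12·a, 5/12·a].
Since A² = 1/(a/2), this is the region integral divided by the full normalization integral.
Substituting u = x/a, A² and the length scale cancel in the ratio: P = ∫_{1/12}^{5/12} sin(π·u)^2 du / ∫_{0}^{1} sin(π·u)^2 du.
An antiderivative of sin(π·u)^2 is u/2 - sin(2·π·u)/(4·π); evaluating from 1/12 to 5/12 gives 1/6, while the full integral is 1/2.
This works out to P = 1/3.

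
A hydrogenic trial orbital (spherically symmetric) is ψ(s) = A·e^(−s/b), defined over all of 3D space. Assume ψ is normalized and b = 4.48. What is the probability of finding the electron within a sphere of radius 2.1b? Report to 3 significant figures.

P ≈ 0.790

Integrate the radial probability density 4πs²|ψ|² over s ≤ 2.1b.
Normalization gives A² = 1/(π·b^3).
Let u = s/b; then A², 4π and the length scale all cancel, so P = ∫_{0}^{2.1} u^2·e^(-2·u) du ÷ ∫_{0}^{∞} u^2·e^(-2·u) du.
Using ∫ u^2·e^(-2·u) du = -(2·u^2 + 2·u + 1)·e^(-2·u)/4, the numerator is 1/4 - 701·e^(-21/5)/200 and the denominator is 1/4.
Taking the ratio yields P = 0.7898.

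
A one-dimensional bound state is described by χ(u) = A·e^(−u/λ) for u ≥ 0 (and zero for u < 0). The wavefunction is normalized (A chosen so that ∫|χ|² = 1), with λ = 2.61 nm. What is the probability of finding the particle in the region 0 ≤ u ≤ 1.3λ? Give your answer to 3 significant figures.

The probability is P = ∫ |χ|² du over [0, 1.3λ].
With A² fixed by ∫|χ|² = 1, i.e. A² = (λ/2)^(−1), substitute and integrate.
Substituting t = u/λ, A² and the length scale cancel in the ratio: P = ∫_{0}^{1.3} e^(-2·t) dt / ∫_{0}^{∞} e^(-2·t) dt.
Using ∫ e^(-2·t) dt = -e^(-2·t)/2, the numerator is 1/2 - e^(-13/5)/2 and the denominator is 1/2.
Evaluating gives P = 0.9257.

P ≈ 0.926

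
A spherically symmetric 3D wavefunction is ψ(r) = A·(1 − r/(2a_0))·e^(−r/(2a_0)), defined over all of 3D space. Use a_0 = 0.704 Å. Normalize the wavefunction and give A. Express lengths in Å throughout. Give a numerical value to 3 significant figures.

The normalization condition is ∫|ψ|² 4πr² dr = 1 from 0 to ∞.
In 3D with spherical symmetry the volume element is 4πr² dr.
Recall ∫₀^∞ r^m e^(−r/β) dr = m!·β^(m+1), with ψ = A·(1 − r/(2a_0))·e^(−r/(2a_0)), the integral evaluates to A²·[8·π·a_0^3].
Hence A² = 1/[8·π·a_0^3].
Plugging in a_0 = 0.704 yields A = 0.3377.

A ≈ 0.338 Å^(-3/2)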